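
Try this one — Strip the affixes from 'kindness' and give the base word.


Remove suffix '-ness' from 'kindness' to get root 'kind'.

kind


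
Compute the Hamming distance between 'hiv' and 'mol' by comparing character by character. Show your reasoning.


Alignment:
Position 1: 'h' vs 'm' = DIFFER
Position 2: 'i' vs 'o' = DIFFER
Position 3: 'v' vs 'l' = DIFFER
Total differences: 3

3


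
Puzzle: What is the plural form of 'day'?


Apply rule: Add -s. 'day' becomes 'days'.

days


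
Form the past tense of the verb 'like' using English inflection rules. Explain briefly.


Apply rule: Add -d (word ends in -e). 'like' becomes 'liked'.

liked


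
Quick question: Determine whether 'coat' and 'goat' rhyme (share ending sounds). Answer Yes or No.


Rime (stressed vowel + following sounds) of 'coat': -oat = /oʊt/
Rime of 'goat': -oat = /oʊt/
/oʊt/ and /oʊt/ are the same ending sound, so the words rhyme.

Yes


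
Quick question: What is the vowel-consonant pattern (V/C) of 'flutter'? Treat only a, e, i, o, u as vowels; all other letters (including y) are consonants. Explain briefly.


Letter mapping: f = C, l = C, u = V, t = C, t = C, e = V, r = C.

CCVCCVC


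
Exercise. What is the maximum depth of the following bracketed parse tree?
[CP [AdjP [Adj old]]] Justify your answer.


Count bracket nesting levels:
'[' at pos 0: depth = 1
'[' at pos 4: depth = 2
'[' at pos 10: depth = 3
Maximum depth reached: 3

3


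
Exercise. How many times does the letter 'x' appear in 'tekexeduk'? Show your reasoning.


Letter 'x' in 'tekexeduk': found at position(s) 5 = 1 occurrence(s).

1


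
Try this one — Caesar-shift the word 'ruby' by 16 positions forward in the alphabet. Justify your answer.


Shift each letter by 16: r -> h, u -> k, b -> r, y -> o. Result: 'hkro'.

hkro


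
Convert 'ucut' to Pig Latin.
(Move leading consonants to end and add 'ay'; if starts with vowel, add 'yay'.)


'ucut' starts with a vowel, so add 'yay': 'ucutyay'.

ucutyay


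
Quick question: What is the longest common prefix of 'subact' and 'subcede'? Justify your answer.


Compare from the start: 3 characters match: 'sub'. Mismatch at position 4: 'a' vs 'c'.

sub


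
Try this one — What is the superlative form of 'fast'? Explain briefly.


Apply superlative formation (add -est): 'fast' -> 'fastest'.

fastest


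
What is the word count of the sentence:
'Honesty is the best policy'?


Split into words: Honesty | is | the | best | policy = 5 words.

5


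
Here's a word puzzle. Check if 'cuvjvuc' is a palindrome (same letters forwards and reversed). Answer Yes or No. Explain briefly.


Forward: 'cuvjvuc'
Reversed: 'cuvjvuc'
They are identical.

Yes


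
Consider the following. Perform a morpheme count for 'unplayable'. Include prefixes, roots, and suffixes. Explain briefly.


Decomposition: un- (prefix) + play (root) + -able (suffix) = 3 morpheme(s)

3 morphemes


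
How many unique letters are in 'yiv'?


Unique letters in 'yiv': {i, v, y} = 3 distinct letters.

3


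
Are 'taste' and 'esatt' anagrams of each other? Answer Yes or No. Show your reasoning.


Sorted letters of 'taste': 'aestt'
Sorted letters of 'esatt': 'aestt'
They match.

Yes


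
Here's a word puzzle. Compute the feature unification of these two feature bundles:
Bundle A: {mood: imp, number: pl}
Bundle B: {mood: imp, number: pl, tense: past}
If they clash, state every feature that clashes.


Compare features:
mood: A=imp vs B=imp -> unified: imp
number: A=pl vs B=pl -> unified: pl
tense: A=_ vs B=past -> unified: past
No clashes found.

Unified: {mood: imp, number: pl, tense: past}


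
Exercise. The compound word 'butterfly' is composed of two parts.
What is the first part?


Split 'butterfly' into 'butter' + 'fly'. The first part is 'butter'.

butter


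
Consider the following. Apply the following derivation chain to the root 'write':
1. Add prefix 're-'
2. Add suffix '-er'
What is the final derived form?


Step 1: Add prefix 're-' to 'write' = 'rewrite'
Step 2: Add suffix '-er' to 'rewrite' = 'rewriter'

rewriter


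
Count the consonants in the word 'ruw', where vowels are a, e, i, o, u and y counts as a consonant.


Consonants in 'ruw': r, w = 2 consonants.

2


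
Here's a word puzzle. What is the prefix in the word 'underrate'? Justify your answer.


The word 'underrate' = 'under' (prefix) + 'rate' (root). The prefix is 'under'.

under


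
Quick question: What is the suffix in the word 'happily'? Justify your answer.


The word 'happily' = 'happy' (root) + '-ly' (suffix). The suffix is '-ly'.

ly


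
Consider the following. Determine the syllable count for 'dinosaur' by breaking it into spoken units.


Break 'dinosaur' into syllables: di-no-saur -> di | no | saur = 3 syllables

3 syllables


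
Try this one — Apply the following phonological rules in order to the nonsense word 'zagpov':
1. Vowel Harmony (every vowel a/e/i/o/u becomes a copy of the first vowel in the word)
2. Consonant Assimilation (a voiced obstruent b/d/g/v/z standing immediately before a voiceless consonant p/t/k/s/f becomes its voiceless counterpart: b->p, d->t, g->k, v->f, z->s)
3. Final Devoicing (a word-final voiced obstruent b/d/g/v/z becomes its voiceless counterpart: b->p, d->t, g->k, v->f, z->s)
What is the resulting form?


Starting form: 'zagpov'
Rule 1: Vowel Harmony: all vowels become 'a' (matching first vowel). 'zagpov' -> 'zagpav'
Rule 2: Consonant Assimilation: voiced obstruent before voiceless consonant becomes voiceless ('gp' -> 'kp'). 'zagpav' -> 'zakpav'
Rule 3: Final Devoicing: word-final voiced obstruent 'v' becomes voiceless 'f'. 'zakpav' -> 'zakpaf'
Final form: 'zakpaf'

zakpaf


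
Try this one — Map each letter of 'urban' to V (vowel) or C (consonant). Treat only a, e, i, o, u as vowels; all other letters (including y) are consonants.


Letter mapping: u = V, r = C, b = C, a = V, n = C.

VCCVC


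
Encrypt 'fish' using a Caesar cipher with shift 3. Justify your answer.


Shift each letter by 3: f -> i, i -> l, s -> v, h -> k. Result: 'ilvk'.

ilvk


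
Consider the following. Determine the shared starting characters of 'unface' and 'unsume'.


Compare from the start: 2 characters match: 'un'. Mismatch at position 3: 'f' vs 's'.

un


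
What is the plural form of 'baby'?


Apply rule: Change -y to -ies (consonant + y). 'baby' becomes 'babies'.

babies


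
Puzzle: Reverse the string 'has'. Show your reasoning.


Reverse 'has' character by character: 'sah'.

sah


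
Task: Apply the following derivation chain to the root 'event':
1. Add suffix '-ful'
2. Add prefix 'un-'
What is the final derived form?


Step 1: Add suffix '-ful' to 'event' = 'eventful'
Step 2: Add prefix 'un-' to 'eventful' = 'uneventful'

uneventful


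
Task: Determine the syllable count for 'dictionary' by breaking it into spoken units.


Break 'dictionary' into syllables: dic-tion-ar-y -> dic | tion | ar | y = 4 syllables

4 syllables


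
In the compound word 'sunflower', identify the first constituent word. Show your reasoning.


Split 'sunflower' into 'sun' + 'flower'. The first part is 'sun'.

sun


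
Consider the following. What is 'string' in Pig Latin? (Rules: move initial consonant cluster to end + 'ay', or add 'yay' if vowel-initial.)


'string': move consonant cluster 'str' to end and add 'ay': 'ingstray'.

ingstray


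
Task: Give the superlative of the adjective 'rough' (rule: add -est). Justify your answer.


Apply superlative formation (add -est): 'rough' -> 'roughest'.

roughest


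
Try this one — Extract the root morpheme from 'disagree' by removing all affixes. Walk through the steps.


Remove prefix 'dis' from 'disagree' to get root 'agree'.

agree


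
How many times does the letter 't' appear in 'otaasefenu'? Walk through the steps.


Letter 't' in 'otaasefenu': found at position(s) 2 = 1 occurrence(s).

1


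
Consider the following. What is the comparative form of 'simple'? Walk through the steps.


Apply comparative formation (ends in e: add -r): 'simple' -> 'simpler'.

simpler


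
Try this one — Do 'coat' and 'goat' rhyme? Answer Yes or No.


Rime (stressed vowel + following sounds) of 'coat': -oat = /oʊt/
Rime of 'goat': -oat = /oʊt/
/oʊt/ and /oʊt/ are the same ending sound, so the words rhyme.

Yes


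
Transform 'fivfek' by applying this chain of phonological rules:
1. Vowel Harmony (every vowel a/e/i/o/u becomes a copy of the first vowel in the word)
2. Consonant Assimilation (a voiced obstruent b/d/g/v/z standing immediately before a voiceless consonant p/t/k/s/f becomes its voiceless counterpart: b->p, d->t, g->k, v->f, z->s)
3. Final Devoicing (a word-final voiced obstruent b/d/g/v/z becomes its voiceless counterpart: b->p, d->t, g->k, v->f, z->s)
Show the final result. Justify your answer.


Starting form: 'fivfek'
Rule 1: Vowel Harmony: all vowels become 'i' (matching first vowel). 'fivfek' -> 'fivfik'
Rule 2: Consonant Assimilation: voiced obstruent before voiceless consonant becomes voiceless ('vf' -> 'ff'). 'fivfik' -> 'fiffik'
Rule 3: Final Devoicing: final consonant 'k' is not one of the voiced obstruents b/d/g/v/z. No change.
Final form: 'fiffik'

fiffik


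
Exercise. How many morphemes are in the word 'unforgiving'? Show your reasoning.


Decomposition: un- (prefix) + forgive (root) + -ing (suffix) = 3 morpheme(s)

3 morphemes


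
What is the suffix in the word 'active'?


The word 'active' = 'act' (root) + '-ive' (suffix). The suffix is '-ive'.

ive


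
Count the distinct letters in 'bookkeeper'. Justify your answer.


Unique letters in 'bookkeeper': {b, e, k, o, p, r} = 6 distinct letters.

6


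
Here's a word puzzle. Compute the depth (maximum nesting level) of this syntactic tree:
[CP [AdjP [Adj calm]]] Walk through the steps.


Count bracket nesting levels:
'[' at pos 0: depth = 1
'[' at pos 4: depth = 2
'[' at pos 10: depth = 3
Maximum depth reached: 3

3


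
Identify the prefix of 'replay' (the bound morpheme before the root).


The word 'replay' = 're' (prefix) + 'play' (root). The prefix is 're'.

re


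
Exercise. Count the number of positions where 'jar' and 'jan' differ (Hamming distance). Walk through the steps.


Alignment:
Position 1: 'j' vs 'j' = match
Position 2: 'a' vs 'a' = match
Position 3: 'r' vs 'n' = DIFFER
Total differences: 1

1


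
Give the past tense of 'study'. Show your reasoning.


Apply rule: Change -y to -ied. 'study' becomes 'studied'.

studied


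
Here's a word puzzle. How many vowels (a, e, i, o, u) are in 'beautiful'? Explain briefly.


Vowels in 'beautiful': e, a, u, i, u = 5 vowels.

5


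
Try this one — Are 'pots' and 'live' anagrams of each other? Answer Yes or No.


Sorted letters of 'pots': 'opst'
Sorted letters of 'live': 'eilv'
They do not match.

No


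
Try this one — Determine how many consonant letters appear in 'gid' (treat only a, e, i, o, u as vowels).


Consonants in 'gid': g, d = 2 consonants.

2


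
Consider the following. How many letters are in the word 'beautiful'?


Spell out 'beautiful' and number each letter: b(1), e(2), a(3), u(4), t(5), i(6), f(7), u(8), l(9). Total: 9 letters.

9


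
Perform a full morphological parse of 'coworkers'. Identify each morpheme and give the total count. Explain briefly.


Step 1: Identify prefix: 'co' (meaning: together)
Step 2: Identify root: 'work'
Step 3: Identify suffix(es): 'er, s'
Decomposition: co- (prefix: together) + work (root) + -er (suffix: one who) + -s (plural)
Total morphemes: 4

4 morphemes (co- (prefix: together) + work (root) + -er (suffix: one who) + -s (plural))


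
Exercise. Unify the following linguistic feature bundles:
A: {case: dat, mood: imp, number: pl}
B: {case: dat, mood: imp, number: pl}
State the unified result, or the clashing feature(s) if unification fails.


Compare features:
case: A=dat vs B=dat -> unified: dat
mood: A=imp vs B=imp -> unified: imp
number: A=pl vs B=pl -> unified: pl
No clashes found.

Unified: {case: dat, mood: imp, number: pl}


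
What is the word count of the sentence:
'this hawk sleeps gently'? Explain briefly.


Split into words: this | hawk | sleeps | gently = 4 words.

4


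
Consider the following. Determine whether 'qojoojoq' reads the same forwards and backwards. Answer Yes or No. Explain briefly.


Forward: 'qojoojoq'
Reversed: 'qojoojoq'
They are identical.

Yes


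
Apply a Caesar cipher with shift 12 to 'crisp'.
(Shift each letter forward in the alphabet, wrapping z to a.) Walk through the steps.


Shift each letter by 12: c -> o, r -> d, i -> u, s -> e, p -> b. Result: 'odueb'.

odueb


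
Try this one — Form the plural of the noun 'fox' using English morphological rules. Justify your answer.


Apply rule: Add -es (sibilant/fricative ending). 'fox' becomes 'foxes'.

foxes


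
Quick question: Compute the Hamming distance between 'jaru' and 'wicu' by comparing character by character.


Alignment:
Position 1: 'j' vs 'w' = DIFFER
Position 2: 'a' vs 'i' = DIFFER
Position 3: 'r' vs 'c' = DIFFER
Position 4: 'u' vs 'u' = match
Total differences: 3

3


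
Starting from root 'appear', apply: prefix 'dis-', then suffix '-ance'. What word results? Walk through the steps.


Step 1: Add prefix 'dis-' to 'appear' = 'disappear'
Step 2: Add suffix '-ance' to 'disappear' = 'disappearance'

disappearance


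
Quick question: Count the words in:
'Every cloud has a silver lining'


Split into words: Every | cloud | has | a | silver | lining = 6 words.

6


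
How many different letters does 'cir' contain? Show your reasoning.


Unique letters in 'cir': {c, i, r} = 3 distinct letters.

3


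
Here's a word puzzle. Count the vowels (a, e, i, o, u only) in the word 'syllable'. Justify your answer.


Vowels in 'syllable': a, e = 2 vowels.

2


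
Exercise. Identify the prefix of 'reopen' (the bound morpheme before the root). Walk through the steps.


The word 'reopen' = 're' (prefix) + 'open' (root). The prefix is 're'.

re


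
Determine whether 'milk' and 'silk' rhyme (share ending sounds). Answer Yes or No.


Rime (stressed vowel + following sounds) of 'milk': -ilk = /ɪlk/
Rime of 'silk': -ilk = /ɪlk/
/ɪlk/ and /ɪlk/ are the same ending sound, so the words rhyme.

Yes


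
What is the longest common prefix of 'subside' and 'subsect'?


Compare from the start: 4 characters match: 'subs'. Mismatch at position 5: 'i' vs 'e'.

subs


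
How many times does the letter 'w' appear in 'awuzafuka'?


Letter 'w' in 'awuzafuka': found at position(s) 2 = 1 occurrence(s).

1


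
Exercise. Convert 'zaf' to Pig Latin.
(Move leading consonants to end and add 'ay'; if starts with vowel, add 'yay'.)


'zaf': move consonant cluster 'z' to end and add 'ay': 'afzay'.

afzay


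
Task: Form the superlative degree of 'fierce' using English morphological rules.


Apply superlative formation (ends in e: add -st): 'fierce' -> 'fiercest'.

fiercest


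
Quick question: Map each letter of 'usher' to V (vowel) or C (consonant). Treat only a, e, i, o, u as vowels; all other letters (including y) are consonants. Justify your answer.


Letter mapping: u = V, s = C, h = C, e = V, r = C.

VCCVC


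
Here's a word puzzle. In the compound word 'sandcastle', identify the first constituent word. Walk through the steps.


Split 'sandcastle' into 'sand' + 'castle'. The first part is 'sand'.

sand


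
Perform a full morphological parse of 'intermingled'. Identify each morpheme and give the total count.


Step 1: Identify prefix: 'inter' (meaning: between)
Step 2: Identify root: 'mingle'
Step 3: Identify suffix(es): 'ed'
Decomposition: inter- (prefix: between) + mingle (root) + -ed (suffix: past)
Total morphemes: 3

3 morphemes (inter- (prefix: between) + mingle (root) + -ed (suffix: past))


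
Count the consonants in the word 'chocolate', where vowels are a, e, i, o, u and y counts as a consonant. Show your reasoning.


Consonants in 'chocolate': c, h, c, l, t = 5 consonants.

5


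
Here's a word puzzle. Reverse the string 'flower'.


Reverse 'flower' character by character: 'rewolf'.

rewolf


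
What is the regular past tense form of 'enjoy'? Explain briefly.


Apply rule: Add -ed. 'enjoy' becomes 'enjoyed'.

enjoyed


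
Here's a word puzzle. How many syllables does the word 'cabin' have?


Break 'cabin' into syllables: cab-in -> cab | in = 2 syllables

2 syllables


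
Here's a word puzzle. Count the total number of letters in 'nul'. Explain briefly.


Spell out 'nul' and number each letter: n(1), u(2), l(3). Total: 3 letters.

3


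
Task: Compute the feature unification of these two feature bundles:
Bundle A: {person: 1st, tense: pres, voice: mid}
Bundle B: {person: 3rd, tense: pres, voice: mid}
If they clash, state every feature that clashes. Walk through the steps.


Compare features:
person: A=1st vs B=3rd -> CLASH
tense: A=pres vs B=pres -> unified: pres
voice: A=mid vs B=mid -> unified: mid
Clash detected on feature 'person' (1st vs 3rd); unification fails.

CLASH on 'person' (1st vs 3rd)


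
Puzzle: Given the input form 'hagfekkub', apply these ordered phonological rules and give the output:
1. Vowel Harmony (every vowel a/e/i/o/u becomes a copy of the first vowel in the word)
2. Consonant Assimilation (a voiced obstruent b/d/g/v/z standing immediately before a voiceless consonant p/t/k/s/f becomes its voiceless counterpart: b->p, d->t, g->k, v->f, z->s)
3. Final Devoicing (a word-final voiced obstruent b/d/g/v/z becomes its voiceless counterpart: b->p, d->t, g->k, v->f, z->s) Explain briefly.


Starting form: 'hagfekkub'
Rule 1: Vowel Harmony: all vowels become 'a' (matching first vowel). 'hagfekkub' -> 'hagfakkab'
Rule 2: Consonant Assimilation: voiced obstruent before voiceless consonant becomes voiceless ('gf' -> 'kf'). 'hagfakkab' -> 'hakfakkab'
Rule 3: Final Devoicing: word-final voiced obstruent 'b' becomes voiceless 'p'. 'hakfakkab' -> 'hakfakkap'
Final form: 'hakfakkap'

hakfakkap


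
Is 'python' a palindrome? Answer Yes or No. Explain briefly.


Forward: 'python'
Reversed: 'nohtyp'
They differ.

No


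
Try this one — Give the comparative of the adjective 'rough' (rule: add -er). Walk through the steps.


Apply comparative formation (add -er): 'rough' -> 'rougher'.

rougher


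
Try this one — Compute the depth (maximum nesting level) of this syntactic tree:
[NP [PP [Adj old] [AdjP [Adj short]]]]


Count bracket nesting levels:
'[' at pos 0: depth = 1
'[' at pos 4: depth = 2
'[' at pos 8: depth = 3
'[' at pos 18: depth = 3
'[' at pos 24: depth = 4
Maximum depth reached: 4

4


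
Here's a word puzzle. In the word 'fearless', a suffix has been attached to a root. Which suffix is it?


The word 'fearless' = 'fear' (root) + '-less' (suffix). The suffix is '-less'.

less


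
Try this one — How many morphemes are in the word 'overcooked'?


Decomposition: over- (prefix) + cook (root) + -ed (suffix) = 3 morpheme(s)

3 morphemes


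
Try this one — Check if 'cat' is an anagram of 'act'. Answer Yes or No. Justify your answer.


Sorted letters of 'cat': 'act'
Sorted letters of 'act': 'act'
They match.

Yes


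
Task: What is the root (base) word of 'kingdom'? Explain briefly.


Remove suffix '-dom' from 'kingdom' to get root 'king'.

king


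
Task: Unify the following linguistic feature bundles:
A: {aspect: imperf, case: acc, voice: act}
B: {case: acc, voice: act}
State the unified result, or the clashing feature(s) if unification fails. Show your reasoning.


Compare features:
aspect: A=imperf vs B=_ -> unified: imperf
case: A=acc vs B=acc -> unified: acc
voice: A=act vs B=act -> unified: act
No clashes found.

Unified: {aspect: imperf, case: acc, voice: act}


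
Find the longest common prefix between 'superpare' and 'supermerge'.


Compare from the start: 5 characters match: 'super'. Mismatch at position 6: 'p' vs 'm'.

super


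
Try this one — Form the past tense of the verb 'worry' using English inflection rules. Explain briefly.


Apply rule: Change -y to -ied. 'worry' becomes 'worried'.

worried


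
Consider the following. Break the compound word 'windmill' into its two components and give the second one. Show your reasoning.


Split 'windmill' into 'wind' + 'mill'. The second part is 'mill'.

mill


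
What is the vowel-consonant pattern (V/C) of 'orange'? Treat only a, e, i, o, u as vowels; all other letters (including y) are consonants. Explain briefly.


Letter mapping: o = V, r = C, a = V, n = C, g = C, e = V.

VCVCCV


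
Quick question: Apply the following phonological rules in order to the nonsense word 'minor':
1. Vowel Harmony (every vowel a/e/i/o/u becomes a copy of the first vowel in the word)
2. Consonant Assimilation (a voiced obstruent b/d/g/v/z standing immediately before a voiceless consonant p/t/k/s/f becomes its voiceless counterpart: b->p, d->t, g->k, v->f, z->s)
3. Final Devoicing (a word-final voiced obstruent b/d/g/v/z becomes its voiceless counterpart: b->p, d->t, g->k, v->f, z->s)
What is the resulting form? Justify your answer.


Starting form: 'minor'
Rule 1: Vowel Harmony: all vowels become 'i' (matching first vowel). 'minor' -> 'minir'
Rule 2: Consonant Assimilation: no voiced obstruent (b/d/g/v/z) stands immediately before a voiceless consonant (p/t/k/s/f). No change.
Rule 3: Final Devoicing: final consonant 'r' is not one of the voiced obstruents b/d/g/v/z. No change.
Final form: 'minir'

minir


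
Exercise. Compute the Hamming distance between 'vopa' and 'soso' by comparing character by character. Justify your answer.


Alignment:
Position 1: 'v' vs 's' = DIFFER
Position 2: 'o' vs 'o' = match
Position 3: 'p' vs 's' = DIFFER
Position 4: 'a' vs 'o' = DIFFER
Total differences: 3

3


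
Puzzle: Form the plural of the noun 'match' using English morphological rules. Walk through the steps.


Apply rule: Add -es (sibilant/fricative ending). 'match' becomes 'matches'.

matches


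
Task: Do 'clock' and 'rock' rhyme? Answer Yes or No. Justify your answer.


Rime (stressed vowel + following sounds) of 'clock': -ock = /ɒk/
Rime of 'rock': -ock = /ɒk/
/ɒk/ and /ɒk/ are the same ending sound, so the words rhyme.

Yes


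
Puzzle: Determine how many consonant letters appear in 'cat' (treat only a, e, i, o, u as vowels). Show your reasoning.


Consonants in 'cat': c, t = 2 consonants.

2


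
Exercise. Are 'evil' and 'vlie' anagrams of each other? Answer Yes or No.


Sorted letters of 'evil': 'eilv'
Sorted letters of 'vlie': 'eilv'
They match.

Yes


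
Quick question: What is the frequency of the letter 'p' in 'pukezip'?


Letter 'p' in 'pukezip': found at position(s) 1, 7 = 2 occurrence(s).

2


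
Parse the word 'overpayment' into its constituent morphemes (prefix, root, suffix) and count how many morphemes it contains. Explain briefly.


Step 1: Identify prefix: 'over' (meaning: excessively)
Step 2: Identify root: 'pay'
Step 3: Identify suffix(es): 'ment'
Decomposition: over- (prefix: excessively) + pay (root) + -ment (suffix: action/result)
Total morphemes: 3

3 morphemes (over- (prefix: excessively) + pay (root) + -ment (suffix: action/result))


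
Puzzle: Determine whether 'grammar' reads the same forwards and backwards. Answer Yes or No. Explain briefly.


Forward: 'grammar'
Reversed: 'rammarg'
They differ.

No


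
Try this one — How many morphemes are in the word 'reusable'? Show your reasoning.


Decomposition: re- (prefix) + use (root) + -able (suffix) = 3 morpheme(s)

3 morphemes


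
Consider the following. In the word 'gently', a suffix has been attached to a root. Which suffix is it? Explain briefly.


The word 'gently' = 'gentle' (root) + '-ly' (suffix). The suffix is '-ly'.

ly


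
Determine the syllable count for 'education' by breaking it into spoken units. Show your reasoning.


Break 'education' into syllables: ed-u-ca-tion -> ed | u | ca | tion = 4 syllables

4 syllables


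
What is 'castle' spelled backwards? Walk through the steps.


Reverse 'castle' character by character: 'eltsac'.

eltsac


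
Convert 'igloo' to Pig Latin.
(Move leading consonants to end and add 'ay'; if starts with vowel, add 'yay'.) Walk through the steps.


'igloo' starts with a vowel, so add 'yay': 'iglooyay'.

iglooyay


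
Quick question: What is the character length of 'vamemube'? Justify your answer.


Spell out 'vamemube' and number each letter: v(1), a(2), m(3), e(4), m(5), u(6), b(7), e(8). Total: 8 letters.

8


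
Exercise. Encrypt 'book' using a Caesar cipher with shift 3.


Shift each letter by 3: b -> e, o -> r, o -> r, k -> n. Result: 'errn'.

errn


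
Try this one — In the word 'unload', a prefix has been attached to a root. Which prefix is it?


The word 'unload' = 'un' (prefix) + 'load' (root). The prefix is 'un'.

un


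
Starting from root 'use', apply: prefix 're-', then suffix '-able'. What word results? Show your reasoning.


Step 1: Add prefix 're-' to 'use' = 'reuse'
Step 2: Add suffix '-able' to 'reuse' = 'reusable'

reusable


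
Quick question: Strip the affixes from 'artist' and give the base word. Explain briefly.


Remove suffix '-ist' from 'artist' to get root 'art'.

art


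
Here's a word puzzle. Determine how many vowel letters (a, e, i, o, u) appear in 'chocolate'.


Vowels in 'chocolate': o, o, a, e = 4 vowels.

4


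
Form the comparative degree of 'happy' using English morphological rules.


Apply comparative formation (consonant + y: change y to i, add -er): 'happy' -> 'happier'.

happier


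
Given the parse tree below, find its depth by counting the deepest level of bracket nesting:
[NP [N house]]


Count bracket nesting levels:
'[' at pos 0: depth = 1
'[' at pos 4: depth = 2
Maximum depth reached: 2

2


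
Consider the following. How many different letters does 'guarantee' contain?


Unique letters in 'guarantee': {a, e, g, n, r, t, u} = 7 distinct letters.

7


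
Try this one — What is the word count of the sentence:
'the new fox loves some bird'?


Split into words: the | new | fox | loves | some | bird = 6 words.

6


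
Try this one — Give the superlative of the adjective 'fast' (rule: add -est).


Apply superlative formation (add -est): 'fast' -> 'fastest'.

fastest


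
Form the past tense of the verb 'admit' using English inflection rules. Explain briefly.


Apply rule: Double final consonant and add -ed. 'admit' becomes 'admitted'.

admitted


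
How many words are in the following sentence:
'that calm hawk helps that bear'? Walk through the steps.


Split into words: that | calm | hawk | helps | that | bear = 6 words.

6


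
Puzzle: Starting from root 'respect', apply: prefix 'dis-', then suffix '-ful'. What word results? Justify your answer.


Step 1: Add prefix 'dis-' to 'respect' = 'disrespect'
Step 2: Add suffix '-ful' to 'disrespect' = 'disrespectful'

disrespectful


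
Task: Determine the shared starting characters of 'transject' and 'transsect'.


Compare from the start: 5 characters match: 'trans'. Mismatch at position 6: 'j' vs 's'.

trans


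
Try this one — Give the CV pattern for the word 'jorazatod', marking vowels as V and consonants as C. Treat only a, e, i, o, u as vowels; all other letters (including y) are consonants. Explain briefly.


Letter mapping: j = C, o = V, r = C, a = V, z = C, a = V, t = C, o = V, d = C.

CVCVCVCVC


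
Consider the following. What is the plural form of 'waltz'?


Apply rule: Add -es (sibilant/fricative ending). 'waltz' becomes 'waltzes'.

waltzes


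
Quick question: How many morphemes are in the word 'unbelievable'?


Decomposition: un- (prefix) + believe (root) + -able (suffix) = 3 morpheme(s)

3 morphemes


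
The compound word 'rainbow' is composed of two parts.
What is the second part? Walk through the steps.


Split 'rainbow' into 'rain' + 'bow'. The second part is 'bow'.

bow


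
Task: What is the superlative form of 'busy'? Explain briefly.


Apply superlative formation (consonant + y: change y to i, add -est): 'busy' -> 'busiest'.

busiest


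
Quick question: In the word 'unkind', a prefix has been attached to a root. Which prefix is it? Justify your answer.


The word 'unkind' = 'un' (prefix) + 'kind' (root). The prefix is 'un'.

un


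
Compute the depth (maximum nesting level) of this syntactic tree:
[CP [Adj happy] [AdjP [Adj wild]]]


Count bracket nesting levels:
'[' at pos 0: depth = 1
'[' at pos 4: depth = 2
'[' at pos 16: depth = 2
'[' at pos 22: depth = 3
Maximum depth reached: 3

3


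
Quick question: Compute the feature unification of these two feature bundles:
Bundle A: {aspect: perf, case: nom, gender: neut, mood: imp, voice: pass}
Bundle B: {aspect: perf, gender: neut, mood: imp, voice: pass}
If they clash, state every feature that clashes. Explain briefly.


Compare features:
aspect: A=perf vs B=perf -> unified: perf
case: A=nom vs B=_ -> unified: nom
gender: A=neut vs B=neut -> unified: neut
mood: A=imp vs B=imp -> unified: imp
voice: A=pass vs B=pass -> unified: pass
No clashes found.

Unified: {aspect: perf, case: nom, gender: neut, mood: imp, voice: pass}


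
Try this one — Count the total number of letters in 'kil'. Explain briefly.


Spell out 'kil' and number each letter: k(1), i(2), l(3). Total: 3 letters.

3


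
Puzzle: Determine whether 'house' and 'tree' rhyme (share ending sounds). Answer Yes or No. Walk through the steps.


Rime (stressed vowel + following sounds) of 'house': -ouse = /aʊs/
Rime of 'tree': -ee = /iː/
/aʊs/ and /iː/ are different ending sounds, so the words do not rhyme.

No


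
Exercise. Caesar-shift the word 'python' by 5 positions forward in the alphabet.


Shift each letter by 5: p -> u, y -> d, t -> y, h -> m, o -> t, n -> s. Result: 'udymts'.

udymts


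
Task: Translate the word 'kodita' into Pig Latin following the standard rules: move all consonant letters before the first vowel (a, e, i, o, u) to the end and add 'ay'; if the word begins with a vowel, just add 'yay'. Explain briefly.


'kodita': move consonant cluster 'k' to end and add 'ay': 'oditakay'.

oditakay


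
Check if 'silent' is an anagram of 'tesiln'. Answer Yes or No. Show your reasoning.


Sorted letters of 'silent': 'eilnst'
Sorted letters of 'tesiln': 'eilnst'
They match.

Yes


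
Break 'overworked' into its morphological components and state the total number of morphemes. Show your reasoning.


Step 1: Identify prefix: 'over' (meaning: excessively)
Step 2: Identify root: 'work'
Step 3: Identify suffix(es): 'ed'
Decomposition: over- (prefix: excessively) + work (root) + -ed (suffix: past)
Total morphemes: 3

3 morphemes (over- (prefix: excessively) + work (root) + -ed (suffix: past))


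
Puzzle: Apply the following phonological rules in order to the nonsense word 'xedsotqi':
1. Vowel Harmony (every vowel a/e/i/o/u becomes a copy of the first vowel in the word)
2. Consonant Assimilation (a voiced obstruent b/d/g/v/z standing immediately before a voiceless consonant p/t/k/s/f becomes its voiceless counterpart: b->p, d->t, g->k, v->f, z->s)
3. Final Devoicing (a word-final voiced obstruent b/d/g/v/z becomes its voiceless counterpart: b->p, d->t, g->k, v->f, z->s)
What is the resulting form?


Starting form: 'xedsotqi'
Rule 1: Vowel Harmony: all vowels become 'e' (matching first vowel). 'xedsotqi' -> 'xedsetqe'
Rule 2: Consonant Assimilation: voiced obstruent before voiceless consonant becomes voiceless ('ds' -> 'ts'). 'xedsetqe' -> 'xetsetqe'
Rule 3: Final Devoicing: the word ends in the vowel 'e', not a consonant. No change.
Final form: 'xetsetqe'

xetsetqe


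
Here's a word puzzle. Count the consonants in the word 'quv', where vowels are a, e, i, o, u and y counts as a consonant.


Consonants in 'quv': q, v = 2 consonants.

2


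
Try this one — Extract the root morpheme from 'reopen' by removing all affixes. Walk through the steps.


Remove prefix 're' from 'reopen' to get root 'open'.

open


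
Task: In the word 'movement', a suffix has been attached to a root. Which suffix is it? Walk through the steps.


The word 'movement' = 'move' (root) + '-ment' (suffix). The suffix is '-ment'.

ment


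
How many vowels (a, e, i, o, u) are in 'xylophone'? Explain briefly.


Vowels in 'xylophone': o, o, e = 3 vowels.

3


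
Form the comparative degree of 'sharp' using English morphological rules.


Apply comparative formation (add -er): 'sharp' -> 'sharper'.

sharper


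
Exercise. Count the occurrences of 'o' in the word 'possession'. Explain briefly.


Letter 'o' in 'possession': found at position(s) 2, 9 = 2 occurrence(s).

2


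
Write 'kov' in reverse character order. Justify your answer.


Reverse 'kov' character by character: 'vok'.

vok


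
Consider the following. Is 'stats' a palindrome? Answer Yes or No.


Forward: 'stats'
Reversed: 'stats'
They are identical.

Yes


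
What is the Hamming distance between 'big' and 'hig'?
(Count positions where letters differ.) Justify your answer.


Alignment:
Position 1: 'b' vs 'h' = DIFFER
Position 2: 'i' vs 'i' = match
Position 3: 'g' vs 'g' = match
Total differences: 1

1


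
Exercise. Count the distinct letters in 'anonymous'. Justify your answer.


Unique letters in 'anonymous': {a, m, n, o, s, u, y} = 7 distinct letters.

7


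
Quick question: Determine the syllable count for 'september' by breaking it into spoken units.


Break 'september' into syllables: sep-tem-ber -> sep | tem | ber = 3 syllables

3 syllables


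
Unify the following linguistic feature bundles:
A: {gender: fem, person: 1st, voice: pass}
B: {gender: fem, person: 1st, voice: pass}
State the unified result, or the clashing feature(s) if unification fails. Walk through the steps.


Compare features:
gender: A=fem vs B=fem -> unified: fem
person: A=1st vs B=1st -> unified: 1st
voice: A=pass vs B=pass -> unified: pass
No clashes found.

Unified: {gender: fem, person: 1st, voice: pass}


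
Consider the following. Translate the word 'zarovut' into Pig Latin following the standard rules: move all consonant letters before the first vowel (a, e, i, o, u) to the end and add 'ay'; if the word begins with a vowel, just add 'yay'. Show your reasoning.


'zarovut': move consonant cluster 'z' to end and add 'ay': 'arovutzay'.

arovutzay


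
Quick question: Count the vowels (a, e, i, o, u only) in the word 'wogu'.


Vowels in 'wogu': o, u = 2 vowels.

2


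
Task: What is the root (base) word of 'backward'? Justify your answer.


Remove suffix '-ward' from 'backward' to get root 'back'.

back


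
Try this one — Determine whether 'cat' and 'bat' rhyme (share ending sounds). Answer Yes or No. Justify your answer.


Rime (stressed vowel + following sounds) of 'cat': -at = /æt/
Rime of 'bat': -at = /æt/
/æt/ and /æt/ are the same ending sound, so the words rhyme.

Yes


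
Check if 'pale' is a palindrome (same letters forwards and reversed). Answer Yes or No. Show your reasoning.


Forward: 'pale'
Reversed: 'elap'
They differ.

No


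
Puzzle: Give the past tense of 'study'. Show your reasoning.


Apply rule: Change -y to -ied. 'study' becomes 'studied'.

studied


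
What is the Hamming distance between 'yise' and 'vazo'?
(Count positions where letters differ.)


Alignment:
Position 1: 'y' vs 'v' = DIFFER
Position 2: 'i' vs 'a' = DIFFER
Position 3: 's' vs 'z' = DIFFER
Position 4: 'e' vs 'o' = DIFFER
Total differences: 4

4


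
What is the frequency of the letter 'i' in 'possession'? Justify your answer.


Letter 'i' in 'possession': found at position(s) 8 = 1 occurrence(s).

1


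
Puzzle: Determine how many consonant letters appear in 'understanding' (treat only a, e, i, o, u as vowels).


Consonants in 'understanding': n, d, r, s, t, n, d, n, g = 9 consonants.

9


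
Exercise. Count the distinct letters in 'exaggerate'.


Unique letters in 'exaggerate': {a, e, g, r, t, x} = 6 distinct letters.

6


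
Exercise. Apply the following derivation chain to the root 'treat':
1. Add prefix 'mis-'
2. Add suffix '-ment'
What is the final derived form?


Step 1: Add prefix 'mis-' to 'treat' = 'mistreat'
Step 2: Add suffix '-ment' to 'mistreat' = 'mistreatment'

mistreatment


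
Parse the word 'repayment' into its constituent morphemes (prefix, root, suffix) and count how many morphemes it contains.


Step 1: Identify prefix: 're' (meaning: again)
Step 2: Identify root: 'pay'
Step 3: Identify suffix(es): 'ment'
Decomposition: re- (prefix: again) + pay (root) + -ment (suffix: action/result)
Total morphemes: 3

3 morphemes (re- (prefix: again) + pay (root) + -ment (suffix: action/result))


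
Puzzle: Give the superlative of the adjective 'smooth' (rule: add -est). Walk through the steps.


Apply superlative formation (add -est): 'smooth' -> 'smoothest'.

smoothest


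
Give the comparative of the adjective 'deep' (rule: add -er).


Apply comparative formation (add -er): 'deep' -> 'deeper'.

deeper


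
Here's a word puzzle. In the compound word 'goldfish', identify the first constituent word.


Split 'goldfish' into 'gold' + 'fish'. The first part is 'gold'.

gold


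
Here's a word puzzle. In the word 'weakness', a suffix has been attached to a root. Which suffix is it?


The word 'weakness' = 'weak' (root) + '-ness' (suffix). The suffix is '-ness'.

ness


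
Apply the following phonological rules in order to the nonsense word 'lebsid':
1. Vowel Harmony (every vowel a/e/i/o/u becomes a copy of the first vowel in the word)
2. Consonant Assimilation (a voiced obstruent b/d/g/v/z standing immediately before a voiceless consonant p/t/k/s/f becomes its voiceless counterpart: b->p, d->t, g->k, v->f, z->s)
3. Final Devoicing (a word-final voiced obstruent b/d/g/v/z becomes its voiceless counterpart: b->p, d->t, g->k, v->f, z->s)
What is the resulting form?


Starting form: 'lebsid'
Rule 1: Vowel Harmony: all vowels become 'e' (matching first vowel). 'lebsid' -> 'lebsed'
Rule 2: Consonant Assimilation: voiced obstruent before voiceless consonant becomes voiceless ('bs' -> 'ps'). 'lebsed' -> 'lepsed'
Rule 3: Final Devoicing: word-final voiced obstruent 'd' becomes voiceless 't'. 'lepsed' -> 'lepset'
Final form: 'lepset'

lepset


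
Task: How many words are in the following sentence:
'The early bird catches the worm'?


Split into words: The | early | bird | catches | the | worm = 6 words.

6


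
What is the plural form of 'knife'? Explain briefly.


Apply rule: Change -fe to -ves. 'knife' becomes 'knives'.

knives


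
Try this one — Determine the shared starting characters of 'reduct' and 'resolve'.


Compare from the start: 2 characters match: 're'. Mismatch at position 3: 'd' vs 's'.

re


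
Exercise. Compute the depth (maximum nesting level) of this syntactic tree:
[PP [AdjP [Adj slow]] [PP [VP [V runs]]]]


Count bracket nesting levels:
'[' at pos 0: depth = 1
'[' at pos 4: depth = 2
'[' at pos 10: depth = 3
'[' at pos 22: depth = 2
'[' at pos 26: depth = 3
'[' at pos 30: depth = 4
Maximum depth reached: 4

4


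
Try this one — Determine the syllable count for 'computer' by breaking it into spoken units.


Break 'computer' into syllables: com-pu-ter -> com | pu | ter = 3 syllables

3 syllables


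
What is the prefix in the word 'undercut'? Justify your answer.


The word 'undercut' = 'under' (prefix) + 'cut' (root). The prefix is 'under'.

under
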